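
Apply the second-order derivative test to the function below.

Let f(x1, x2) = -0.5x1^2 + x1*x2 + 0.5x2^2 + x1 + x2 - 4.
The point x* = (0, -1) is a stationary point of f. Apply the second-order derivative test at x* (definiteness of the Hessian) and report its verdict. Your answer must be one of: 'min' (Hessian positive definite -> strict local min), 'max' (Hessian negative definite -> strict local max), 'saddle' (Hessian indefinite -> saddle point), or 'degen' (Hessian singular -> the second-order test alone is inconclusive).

Compute the Hessian H = grad^2 f:
  H = [[-1, 1], [1, 1]]
Verify stationarity: grad f(x*) = H x* + g = (0, 0).
Eigenvalues of H: -1.4142, 1.4142.
Eigenvalues have mixed signs, so H is indefinite -> x* is a saddle point.

saddle


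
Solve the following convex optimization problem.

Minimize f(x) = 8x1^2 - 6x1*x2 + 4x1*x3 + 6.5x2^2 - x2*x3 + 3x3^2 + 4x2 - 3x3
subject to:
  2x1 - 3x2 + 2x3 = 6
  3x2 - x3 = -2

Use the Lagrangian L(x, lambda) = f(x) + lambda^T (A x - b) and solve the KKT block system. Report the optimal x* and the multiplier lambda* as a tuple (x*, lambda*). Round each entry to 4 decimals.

Form the Lagrangian:
  L(x, lambda) = (1/2) x^T Q x + c^T x + lambda^T (A x - b)
Stationarity (grad_x L = 0): Q x + c + A^T lambda = 0.
Primal feasibility: A x = b.

This gives the KKT block system:
  [ Q   A^T ] [ x     ]   [-c ]
  [ A    0  ] [ lambda ] = [ b ]

Solving the linear system:
  x*      = (0.981, 0.0127, 2.038)
  lambda* = (-11.8861, -10.6329)
  f(x*)   = 21.9937

x* = (0.981, 0.0127, 2.038), lambda* = (-11.8861, -10.6329)


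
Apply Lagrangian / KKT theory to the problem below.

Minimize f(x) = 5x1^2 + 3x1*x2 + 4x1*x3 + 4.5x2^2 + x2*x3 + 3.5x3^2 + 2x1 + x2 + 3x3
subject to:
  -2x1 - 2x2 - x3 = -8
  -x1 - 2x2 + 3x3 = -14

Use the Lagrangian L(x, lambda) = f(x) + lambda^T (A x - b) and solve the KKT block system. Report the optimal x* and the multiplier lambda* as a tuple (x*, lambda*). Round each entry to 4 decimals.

Form the Lagrangian:
  L(x, lambda) = (1/2) x^T Q x + c^T x + lambda^T (A x - b)
Stationarity (grad_x L = 0): Q x + c + A^T lambda = 0.
Primal feasibility: A x = b.

This gives the KKT block system:
  [ Q   A^T ] [ x     ]   [-c ]
  [ A    0  ] [ lambda ] = [ b ]

Solving the linear system:
  x*      = (2.4755, 2.584, -2.1189)
  lambda* = (11.2496, 3.5319)
  f(x*)   = 70.3113

x* = (2.4755, 2.584, -2.1189), lambda* = (11.2496, 3.5319)


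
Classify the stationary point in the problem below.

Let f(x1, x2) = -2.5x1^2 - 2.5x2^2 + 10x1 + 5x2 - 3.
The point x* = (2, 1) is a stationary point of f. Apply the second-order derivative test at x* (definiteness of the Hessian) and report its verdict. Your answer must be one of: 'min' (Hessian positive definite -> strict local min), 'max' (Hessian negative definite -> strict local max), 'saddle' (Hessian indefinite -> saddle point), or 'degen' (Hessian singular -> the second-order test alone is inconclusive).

Compute the Hessian H = grad^2 f:
  H = [[-5, 0], [0, -5]]
Verify stationarity: grad f(x*) = H x* + g = (0, 0).
Eigenvalues of H: -5, -5.
Both eigenvalues < 0, so H is negative definite -> x* is a strict local max.

max


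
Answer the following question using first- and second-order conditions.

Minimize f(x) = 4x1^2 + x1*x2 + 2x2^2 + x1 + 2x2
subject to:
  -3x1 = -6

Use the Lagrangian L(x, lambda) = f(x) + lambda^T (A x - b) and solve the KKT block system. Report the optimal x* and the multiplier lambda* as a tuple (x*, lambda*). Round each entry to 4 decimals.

Form the Lagrangian:
  L(x, lambda) = (1/2) x^T Q x + c^T x + lambda^T (A x - b)
Stationarity (grad_x L = 0): Q x + c + A^T lambda = 0.
Primal feasibility: A x = b.

This gives the KKT block system:
  [ Q   A^T ] [ x     ]   [-c ]
  [ A    0  ] [ lambda ] = [ b ]

Solving the linear system:
  x*      = (2, -1)
  lambda* = (5.3333)
  f(x*)   = 16

x* = (2, -1), lambda* = (5.3333)


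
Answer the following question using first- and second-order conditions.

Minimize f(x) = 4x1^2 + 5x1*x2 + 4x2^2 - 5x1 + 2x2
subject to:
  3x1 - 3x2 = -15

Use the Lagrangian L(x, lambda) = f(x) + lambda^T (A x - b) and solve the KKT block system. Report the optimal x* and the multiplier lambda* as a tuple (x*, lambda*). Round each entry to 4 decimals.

Form the Lagrangian:
  L(x, lambda) = (1/2) x^T Q x + c^T x + lambda^T (A x - b)
Stationarity (grad_x L = 0): Q x + c + A^T lambda = 0.
Primal feasibility: A x = b.

This gives the KKT block system:
  [ Q   A^T ] [ x     ]   [-c ]
  [ A    0  ] [ lambda ] = [ b ]

Solving the linear system:
  x*      = (-2.3846, 2.6154)
  lambda* = (3.6667)
  f(x*)   = 36.0769

x* = (-2.3846, 2.6154), lambda* = (3.6667)


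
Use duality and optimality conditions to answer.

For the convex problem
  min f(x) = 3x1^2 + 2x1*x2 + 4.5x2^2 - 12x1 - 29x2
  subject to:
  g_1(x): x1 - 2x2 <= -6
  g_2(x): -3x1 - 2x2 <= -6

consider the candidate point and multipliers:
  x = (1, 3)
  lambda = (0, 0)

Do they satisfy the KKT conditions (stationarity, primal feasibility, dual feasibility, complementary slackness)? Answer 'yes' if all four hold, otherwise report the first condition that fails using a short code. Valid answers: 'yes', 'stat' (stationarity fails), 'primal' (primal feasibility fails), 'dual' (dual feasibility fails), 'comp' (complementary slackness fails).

Gradient of f: grad f(x) = Q x + c = (0, 0)
Constraint values g_i(x) = a_i^T x - b_i:
  g_1((1, 3)) = 1
  g_2((1, 3)) = -3
Stationarity residual: grad f(x) + sum_i lambda_i a_i = (0, 0)
  -> stationarity OK
Primal feasibility (all g_i <= 0): FAILS
Dual feasibility (all lambda_i >= 0): OK
Complementary slackness (lambda_i * g_i(x) = 0 for all i): OK

Verdict: the first failing condition is primal_feasibility -> primal.

primal


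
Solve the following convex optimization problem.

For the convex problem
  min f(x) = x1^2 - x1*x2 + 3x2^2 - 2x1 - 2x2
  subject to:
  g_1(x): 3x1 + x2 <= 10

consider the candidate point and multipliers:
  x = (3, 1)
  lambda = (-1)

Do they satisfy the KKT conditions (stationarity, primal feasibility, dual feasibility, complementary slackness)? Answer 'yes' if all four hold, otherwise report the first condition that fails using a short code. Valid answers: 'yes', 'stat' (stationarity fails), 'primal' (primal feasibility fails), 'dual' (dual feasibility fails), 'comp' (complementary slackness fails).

Gradient of f: grad f(x) = Q x + c = (3, 1)
Constraint values g_i(x) = a_i^T x - b_i:
  g_1((3, 1)) = 0
Stationarity residual: grad f(x) + sum_i lambda_i a_i = (0, 0)
  -> stationarity OK
Primal feasibility (all g_i <= 0): OK
Dual feasibility (all lambda_i >= 0): FAILS
Complementary slackness (lambda_i * g_i(x) = 0 for all i): OK

Verdict: the first failing condition is dual_feasibility -> dual.

dual


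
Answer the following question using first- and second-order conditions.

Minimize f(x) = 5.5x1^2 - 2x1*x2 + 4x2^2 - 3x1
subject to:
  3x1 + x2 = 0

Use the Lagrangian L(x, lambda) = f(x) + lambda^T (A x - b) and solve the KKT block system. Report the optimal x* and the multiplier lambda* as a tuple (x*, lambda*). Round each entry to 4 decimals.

Form the Lagrangian:
  L(x, lambda) = (1/2) x^T Q x + c^T x + lambda^T (A x - b)
Stationarity (grad_x L = 0): Q x + c + A^T lambda = 0.
Primal feasibility: A x = b.

This gives the KKT block system:
  [ Q   A^T ] [ x     ]   [-c ]
  [ A    0  ] [ lambda ] = [ b ]

Solving the linear system:
  x*      = (0.0316, -0.0947)
  lambda* = (0.8211)
  f(x*)   = -0.0474

x* = (0.0316, -0.0947), lambda* = (0.8211)


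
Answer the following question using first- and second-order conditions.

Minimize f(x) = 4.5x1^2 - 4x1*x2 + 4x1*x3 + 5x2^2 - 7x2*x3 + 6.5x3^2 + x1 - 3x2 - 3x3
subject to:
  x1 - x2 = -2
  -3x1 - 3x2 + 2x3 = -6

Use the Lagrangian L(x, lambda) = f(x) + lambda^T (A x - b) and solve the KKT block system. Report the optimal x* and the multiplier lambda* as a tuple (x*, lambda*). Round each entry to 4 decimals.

Form the Lagrangian:
  L(x, lambda) = (1/2) x^T Q x + c^T x + lambda^T (A x - b)
Stationarity (grad_x L = 0): Q x + c + A^T lambda = 0.
Primal feasibility: A x = b.

This gives the KKT block system:
  [ Q   A^T ] [ x     ]   [-c ]
  [ A    0  ] [ lambda ] = [ b ]

Solving the linear system:
  x*      = (0.3727, 2.3727, 1.1182)
  lambda* = (6.0364, 1.7909)
  f(x*)   = 6.3591

x* = (0.3727, 2.3727, 1.1182), lambda* = (6.0364, 1.7909)


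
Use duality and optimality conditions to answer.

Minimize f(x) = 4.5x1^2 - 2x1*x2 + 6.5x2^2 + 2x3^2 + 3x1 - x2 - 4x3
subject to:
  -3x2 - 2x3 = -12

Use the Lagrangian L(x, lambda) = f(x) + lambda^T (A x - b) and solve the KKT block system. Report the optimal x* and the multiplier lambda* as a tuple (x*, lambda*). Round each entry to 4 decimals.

Form the Lagrangian:
  L(x, lambda) = (1/2) x^T Q x + c^T x + lambda^T (A x - b)
Stationarity (grad_x L = 0): Q x + c + A^T lambda = 0.
Primal feasibility: A x = b.

This gives the KKT block system:
  [ Q   A^T ] [ x     ]   [-c ]
  [ A    0  ] [ lambda ] = [ b ]

Solving the linear system:
  x*      = (-0.0206, 1.4072, 3.8892)
  lambda* = (5.7784)
  f(x*)   = 26.1572

x* = (-0.0206, 1.4072, 3.8892), lambda* = (5.7784)


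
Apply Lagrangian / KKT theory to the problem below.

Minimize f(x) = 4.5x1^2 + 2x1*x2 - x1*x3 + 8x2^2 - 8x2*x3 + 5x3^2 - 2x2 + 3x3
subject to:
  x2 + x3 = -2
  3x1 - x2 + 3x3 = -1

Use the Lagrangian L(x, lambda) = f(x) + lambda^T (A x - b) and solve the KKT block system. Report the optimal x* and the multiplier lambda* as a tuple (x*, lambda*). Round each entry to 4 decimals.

Form the Lagrangian:
  L(x, lambda) = (1/2) x^T Q x + c^T x + lambda^T (A x - b)
Stationarity (grad_x L = 0): Q x + c + A^T lambda = 0.
Primal feasibility: A x = b.

This gives the KKT block system:
  [ Q   A^T ] [ x     ]   [-c ]
  [ A    0  ] [ lambda ] = [ b ]

Solving the linear system:
  x*      = (0.4815, -0.8889, -1.1111)
  lambda* = (5.1481, -1.2222)
  f(x*)   = 3.7593

x* = (0.4815, -0.8889, -1.1111), lambda* = (5.1481, -1.2222)


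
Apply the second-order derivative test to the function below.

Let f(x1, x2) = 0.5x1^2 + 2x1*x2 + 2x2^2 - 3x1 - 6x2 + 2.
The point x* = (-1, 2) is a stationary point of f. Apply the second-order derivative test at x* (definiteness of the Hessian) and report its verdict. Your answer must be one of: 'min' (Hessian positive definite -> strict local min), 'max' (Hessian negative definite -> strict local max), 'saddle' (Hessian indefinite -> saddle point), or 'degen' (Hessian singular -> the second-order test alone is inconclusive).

Compute the Hessian H = grad^2 f:
  H = [[1, 2], [2, 4]]
Verify stationarity: grad f(x*) = H x* + g = (0, 0).
Eigenvalues of H: 0, 5.
H has a zero eigenvalue (singular; positive semidefinite but not definite), so H is neither positive definite, negative definite, nor indefinite. The second-order test alone is inconclusive -> degen.
(Indeed, f is constant along the null direction of H through x*, so x* is not a strict local extremum.)

degen


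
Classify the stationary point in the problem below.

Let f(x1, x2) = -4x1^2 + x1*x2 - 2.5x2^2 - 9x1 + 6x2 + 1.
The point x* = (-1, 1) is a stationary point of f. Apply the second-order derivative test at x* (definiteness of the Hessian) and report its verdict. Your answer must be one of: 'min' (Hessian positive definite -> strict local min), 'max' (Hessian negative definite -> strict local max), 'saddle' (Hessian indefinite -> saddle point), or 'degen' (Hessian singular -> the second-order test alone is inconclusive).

Compute the Hessian H = grad^2 f:
  H = [[-8, 1], [1, -5]]
Verify stationarity: grad f(x*) = H x* + g = (0, 0).
Eigenvalues of H: -8.3028, -4.6972.
Both eigenvalues < 0, so H is negative definite -> x* is a strict local max.

max


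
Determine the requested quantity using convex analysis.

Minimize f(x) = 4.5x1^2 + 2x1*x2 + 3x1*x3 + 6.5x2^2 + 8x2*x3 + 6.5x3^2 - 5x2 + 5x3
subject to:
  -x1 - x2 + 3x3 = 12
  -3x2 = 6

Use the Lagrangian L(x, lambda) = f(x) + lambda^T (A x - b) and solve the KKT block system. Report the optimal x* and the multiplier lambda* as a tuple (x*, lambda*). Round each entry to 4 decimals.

Form the Lagrangian:
  L(x, lambda) = (1/2) x^T Q x + c^T x + lambda^T (A x - b)
Stationarity (grad_x L = 0): Q x + c + A^T lambda = 0.
Primal feasibility: A x = b.

This gives the KKT block system:
  [ Q   A^T ] [ x     ]   [-c ]
  [ A    0  ] [ lambda ] = [ b ]

Solving the linear system:
  x*      = (-1.3482, -2, 2.8839)
  lambda* = (-7.4821, -1.0476)
  f(x*)   = 60.2455

x* = (-1.3482, -2, 2.8839), lambda* = (-7.4821, -1.0476)


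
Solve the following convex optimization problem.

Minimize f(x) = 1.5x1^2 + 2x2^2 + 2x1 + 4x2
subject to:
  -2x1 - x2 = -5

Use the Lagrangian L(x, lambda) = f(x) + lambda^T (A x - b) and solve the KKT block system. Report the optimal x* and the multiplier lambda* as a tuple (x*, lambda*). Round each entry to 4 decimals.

Form the Lagrangian:
  L(x, lambda) = (1/2) x^T Q x + c^T x + lambda^T (A x - b)
Stationarity (grad_x L = 0): Q x + c + A^T lambda = 0.
Primal feasibility: A x = b.

This gives the KKT block system:
  [ Q   A^T ] [ x     ]   [-c ]
  [ A    0  ] [ lambda ] = [ b ]

Solving the linear system:
  x*      = (2.4211, 0.1579)
  lambda* = (4.6316)
  f(x*)   = 14.3158

x* = (2.4211, 0.1579), lambda* = (4.6316)


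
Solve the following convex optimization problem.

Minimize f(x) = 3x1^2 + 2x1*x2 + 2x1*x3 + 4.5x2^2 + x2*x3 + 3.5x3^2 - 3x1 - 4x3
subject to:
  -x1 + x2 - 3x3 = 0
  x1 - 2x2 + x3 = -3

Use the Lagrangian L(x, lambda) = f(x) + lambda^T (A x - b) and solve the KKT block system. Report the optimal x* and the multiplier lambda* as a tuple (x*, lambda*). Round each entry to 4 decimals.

Form the Lagrangian:
  L(x, lambda) = (1/2) x^T Q x + c^T x + lambda^T (A x - b)
Stationarity (grad_x L = 0): Q x + c + A^T lambda = 0.
Primal feasibility: A x = b.

This gives the KKT block system:
  [ Q   A^T ] [ x     ]   [-c ]
  [ A    0  ] [ lambda ] = [ b ]

Solving the linear system:
  x*      = (-0.9713, 1.4115, 0.7943)
  lambda* = (2.7225, 7.1388)
  f(x*)   = 10.5766

x* = (-0.9713, 1.4115, 0.7943), lambda* = (2.7225, 7.1388)


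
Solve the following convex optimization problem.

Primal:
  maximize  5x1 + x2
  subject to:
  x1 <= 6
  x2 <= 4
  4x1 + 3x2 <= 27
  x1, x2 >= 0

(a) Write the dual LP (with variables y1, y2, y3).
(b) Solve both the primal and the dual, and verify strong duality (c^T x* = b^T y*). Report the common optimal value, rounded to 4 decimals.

The standard primal-dual pair for 'max c^T x s.t. A x <= b, x >= 0' is:
  Dual:  min b^T y  s.t.  A^T y >= c,  y >= 0.

So the dual LP is:
  minimize  6y1 + 4y2 + 27y3
  subject to:
    y1 + 4y3 >= 5
    y2 + 3y3 >= 1
    y1, y2, y3 >= 0

Solving the primal: x* = (6, 1).
  primal value c^T x* = 31.
Solving the dual: y* = (3.6667, 0, 0.3333).
  dual value b^T y* = 31.
Strong duality: c^T x* = b^T y*. Confirmed.

31


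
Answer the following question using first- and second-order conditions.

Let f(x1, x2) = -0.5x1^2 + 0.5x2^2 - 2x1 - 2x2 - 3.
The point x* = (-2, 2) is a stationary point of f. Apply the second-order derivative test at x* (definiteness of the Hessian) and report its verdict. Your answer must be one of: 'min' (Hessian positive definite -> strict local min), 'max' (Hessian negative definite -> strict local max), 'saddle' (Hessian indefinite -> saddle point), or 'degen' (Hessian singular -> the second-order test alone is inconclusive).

Compute the Hessian H = grad^2 f:
  H = [[-1, 0], [0, 1]]
Verify stationarity: grad f(x*) = H x* + g = (0, 0).
Eigenvalues of H: -1, 1.
Eigenvalues have mixed signs, so H is indefinite -> x* is a saddle point.

saddle


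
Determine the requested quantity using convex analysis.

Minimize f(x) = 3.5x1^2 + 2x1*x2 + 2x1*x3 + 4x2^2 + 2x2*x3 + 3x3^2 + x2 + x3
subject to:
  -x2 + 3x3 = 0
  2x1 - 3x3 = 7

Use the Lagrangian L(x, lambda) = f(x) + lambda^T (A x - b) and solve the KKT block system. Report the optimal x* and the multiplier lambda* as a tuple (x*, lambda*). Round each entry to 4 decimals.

Form the Lagrangian:
  L(x, lambda) = (1/2) x^T Q x + c^T x + lambda^T (A x - b)
Stationarity (grad_x L = 0): Q x + c + A^T lambda = 0.
Primal feasibility: A x = b.

This gives the KKT block system:
  [ Q   A^T ] [ x     ]   [-c ]
  [ A    0  ] [ lambda ] = [ b ]

Solving the linear system:
  x*      = (2.7052, -1.5896, -0.5299)
  lambda* = (-7.3661, -7.3487)
  f(x*)   = 24.6609

x* = (2.7052, -1.5896, -0.5299), lambda* = (-7.3661, -7.3487)


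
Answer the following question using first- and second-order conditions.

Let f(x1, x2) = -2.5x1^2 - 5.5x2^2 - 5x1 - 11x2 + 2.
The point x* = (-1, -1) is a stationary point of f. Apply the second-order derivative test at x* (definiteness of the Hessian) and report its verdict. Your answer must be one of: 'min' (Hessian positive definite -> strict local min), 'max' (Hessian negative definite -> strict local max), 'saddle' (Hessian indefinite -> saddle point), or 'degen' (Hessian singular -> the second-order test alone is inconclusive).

Compute the Hessian H = grad^2 f:
  H = [[-5, 0], [0, -11]]
Verify stationarity: grad f(x*) = H x* + g = (0, 0).
Eigenvalues of H: -11, -5.
Both eigenvalues < 0, so H is negative definite -> x* is a strict local max.

max


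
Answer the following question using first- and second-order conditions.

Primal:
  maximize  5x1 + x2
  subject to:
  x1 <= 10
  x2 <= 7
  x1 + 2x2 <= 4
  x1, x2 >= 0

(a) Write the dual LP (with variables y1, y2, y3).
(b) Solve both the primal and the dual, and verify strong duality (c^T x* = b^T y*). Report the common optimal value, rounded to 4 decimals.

The standard primal-dual pair for 'max c^T x s.t. A x <= b, x >= 0' is:
  Dual:  min b^T y  s.t.  A^T y >= c,  y >= 0.

So the dual LP is:
  minimize  10y1 + 7y2 + 4y3
  subject to:
    y1 + y3 >= 5
    y2 + 2y3 >= 1
    y1, y2, y3 >= 0

Solving the primal: x* = (4, 0).
  primal value c^T x* = 20.
Solving the dual: y* = (0, 0, 5).
  dual value b^T y* = 20.
Strong duality: c^T x* = b^T y*. Confirmed.

20


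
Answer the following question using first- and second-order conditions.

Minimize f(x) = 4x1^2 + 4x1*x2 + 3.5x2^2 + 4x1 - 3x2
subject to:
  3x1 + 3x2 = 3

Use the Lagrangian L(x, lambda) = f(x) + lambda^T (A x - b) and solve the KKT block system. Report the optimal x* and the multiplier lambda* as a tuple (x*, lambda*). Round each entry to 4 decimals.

Form the Lagrangian:
  L(x, lambda) = (1/2) x^T Q x + c^T x + lambda^T (A x - b)
Stationarity (grad_x L = 0): Q x + c + A^T lambda = 0.
Primal feasibility: A x = b.

This gives the KKT block system:
  [ Q   A^T ] [ x     ]   [-c ]
  [ A    0  ] [ lambda ] = [ b ]

Solving the linear system:
  x*      = (-0.5714, 1.5714)
  lambda* = (-1.9048)
  f(x*)   = -0.6429

x* = (-0.5714, 1.5714), lambda* = (-1.9048)


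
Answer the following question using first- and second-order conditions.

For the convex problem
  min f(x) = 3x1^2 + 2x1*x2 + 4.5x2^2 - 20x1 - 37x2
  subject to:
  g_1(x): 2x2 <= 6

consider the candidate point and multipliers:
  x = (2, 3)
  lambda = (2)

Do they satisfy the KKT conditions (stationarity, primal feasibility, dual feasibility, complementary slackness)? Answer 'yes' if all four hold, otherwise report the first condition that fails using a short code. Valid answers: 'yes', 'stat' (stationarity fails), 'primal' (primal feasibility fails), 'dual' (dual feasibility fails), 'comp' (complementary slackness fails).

Gradient of f: grad f(x) = Q x + c = (-2, -6)
Constraint values g_i(x) = a_i^T x - b_i:
  g_1((2, 3)) = 0
Stationarity residual: grad f(x) + sum_i lambda_i a_i = (-2, -2)
  -> stationarity FAILS
Primal feasibility (all g_i <= 0): OK
Dual feasibility (all lambda_i >= 0): OK
Complementary slackness (lambda_i * g_i(x) = 0 for all i): OK

Verdict: the first failing condition is stationarity -> stat.

stat


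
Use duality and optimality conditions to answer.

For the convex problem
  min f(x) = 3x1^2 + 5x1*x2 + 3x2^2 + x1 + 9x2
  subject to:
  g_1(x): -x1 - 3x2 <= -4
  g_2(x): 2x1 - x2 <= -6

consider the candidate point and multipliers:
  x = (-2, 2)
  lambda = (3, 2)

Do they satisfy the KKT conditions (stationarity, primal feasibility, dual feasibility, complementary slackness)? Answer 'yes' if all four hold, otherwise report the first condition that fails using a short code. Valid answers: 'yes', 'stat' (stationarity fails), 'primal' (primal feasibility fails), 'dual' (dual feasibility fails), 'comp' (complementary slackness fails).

Gradient of f: grad f(x) = Q x + c = (-1, 11)
Constraint values g_i(x) = a_i^T x - b_i:
  g_1((-2, 2)) = 0
  g_2((-2, 2)) = 0
Stationarity residual: grad f(x) + sum_i lambda_i a_i = (0, 0)
  -> stationarity OK
Primal feasibility (all g_i <= 0): OK
Dual feasibility (all lambda_i >= 0): OK
Complementary slackness (lambda_i * g_i(x) = 0 for all i): OK

Verdict: yes, KKT holds.

yes


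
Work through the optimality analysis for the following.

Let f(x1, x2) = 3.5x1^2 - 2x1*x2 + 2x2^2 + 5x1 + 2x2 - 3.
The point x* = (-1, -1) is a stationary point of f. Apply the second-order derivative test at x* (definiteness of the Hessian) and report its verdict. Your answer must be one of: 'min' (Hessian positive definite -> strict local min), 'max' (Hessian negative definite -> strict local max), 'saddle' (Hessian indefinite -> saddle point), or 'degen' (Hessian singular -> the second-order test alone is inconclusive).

Compute the Hessian H = grad^2 f:
  H = [[7, -2], [-2, 4]]
Verify stationarity: grad f(x*) = H x* + g = (0, 0).
Eigenvalues of H: 3, 8.
Both eigenvalues > 0, so H is positive definite -> x* is a strict local min.

min


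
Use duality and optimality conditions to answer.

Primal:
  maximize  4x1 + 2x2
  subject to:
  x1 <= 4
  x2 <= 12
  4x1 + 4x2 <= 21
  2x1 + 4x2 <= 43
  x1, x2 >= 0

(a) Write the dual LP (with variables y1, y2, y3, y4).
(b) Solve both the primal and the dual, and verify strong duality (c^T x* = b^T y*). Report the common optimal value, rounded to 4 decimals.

The standard primal-dual pair for 'max c^T x s.t. A x <= b, x >= 0' is:
  Dual:  min b^T y  s.t.  A^T y >= c,  y >= 0.

So the dual LP is:
  minimize  4y1 + 12y2 + 21y3 + 43y4
  subject to:
    y1 + 4y3 + 2y4 >= 4
    y2 + 4y3 + 4y4 >= 2
    y1, y2, y3, y4 >= 0

Solving the primal: x* = (4, 1.25).
  primal value c^T x* = 18.5.
Solving the dual: y* = (2, 0, 0.5, 0).
  dual value b^T y* = 18.5.
Strong duality: c^T x* = b^T y*. Confirmed.

18.5


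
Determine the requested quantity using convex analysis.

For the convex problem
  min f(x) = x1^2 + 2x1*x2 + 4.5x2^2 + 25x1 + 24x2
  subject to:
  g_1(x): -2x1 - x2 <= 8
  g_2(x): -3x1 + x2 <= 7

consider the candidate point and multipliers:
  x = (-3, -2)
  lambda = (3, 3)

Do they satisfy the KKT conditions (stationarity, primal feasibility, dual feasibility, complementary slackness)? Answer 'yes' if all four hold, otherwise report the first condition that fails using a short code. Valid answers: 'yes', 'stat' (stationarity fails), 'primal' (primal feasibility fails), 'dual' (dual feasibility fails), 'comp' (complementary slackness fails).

Gradient of f: grad f(x) = Q x + c = (15, 0)
Constraint values g_i(x) = a_i^T x - b_i:
  g_1((-3, -2)) = 0
  g_2((-3, -2)) = 0
Stationarity residual: grad f(x) + sum_i lambda_i a_i = (0, 0)
  -> stationarity OK
Primal feasibility (all g_i <= 0): OK
Dual feasibility (all lambda_i >= 0): OK
Complementary slackness (lambda_i * g_i(x) = 0 for all i): OK

Verdict: yes, KKT holds.

yes


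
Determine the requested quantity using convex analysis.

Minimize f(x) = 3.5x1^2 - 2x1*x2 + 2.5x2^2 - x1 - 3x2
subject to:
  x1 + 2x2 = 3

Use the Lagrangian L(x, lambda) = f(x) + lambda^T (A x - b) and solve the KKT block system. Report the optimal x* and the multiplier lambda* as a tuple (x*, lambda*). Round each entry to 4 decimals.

Form the Lagrangian:
  L(x, lambda) = (1/2) x^T Q x + c^T x + lambda^T (A x - b)
Stationarity (grad_x L = 0): Q x + c + A^T lambda = 0.
Primal feasibility: A x = b.

This gives the KKT block system:
  [ Q   A^T ] [ x     ]   [-c ]
  [ A    0  ] [ lambda ] = [ b ]

Solving the linear system:
  x*      = (0.6098, 1.1951)
  lambda* = (-0.878)
  f(x*)   = -0.7805

x* = (0.6098, 1.1951), lambda* = (-0.878)


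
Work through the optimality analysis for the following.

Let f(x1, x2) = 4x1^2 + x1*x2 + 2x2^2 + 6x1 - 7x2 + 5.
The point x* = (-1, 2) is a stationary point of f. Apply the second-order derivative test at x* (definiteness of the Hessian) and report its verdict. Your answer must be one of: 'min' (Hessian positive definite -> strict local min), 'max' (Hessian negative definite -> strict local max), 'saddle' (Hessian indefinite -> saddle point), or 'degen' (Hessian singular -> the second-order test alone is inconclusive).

Compute the Hessian H = grad^2 f:
  H = [[8, 1], [1, 4]]
Verify stationarity: grad f(x*) = H x* + g = (0, 0).
Eigenvalues of H: 3.7639, 8.2361.
Both eigenvalues > 0, so H is positive definite -> x* is a strict local min.

min


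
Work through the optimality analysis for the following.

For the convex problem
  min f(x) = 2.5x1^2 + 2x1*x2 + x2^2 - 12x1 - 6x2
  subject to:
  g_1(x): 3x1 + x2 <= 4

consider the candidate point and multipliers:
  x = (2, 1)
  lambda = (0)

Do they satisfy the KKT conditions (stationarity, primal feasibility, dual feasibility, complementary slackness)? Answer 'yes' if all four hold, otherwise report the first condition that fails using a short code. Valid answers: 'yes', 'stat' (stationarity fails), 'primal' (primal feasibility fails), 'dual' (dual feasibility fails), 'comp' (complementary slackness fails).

Gradient of f: grad f(x) = Q x + c = (0, 0)
Constraint values g_i(x) = a_i^T x - b_i:
  g_1((2, 1)) = 3
Stationarity residual: grad f(x) + sum_i lambda_i a_i = (0, 0)
  -> stationarity OK
Primal feasibility (all g_i <= 0): FAILS
Dual feasibility (all lambda_i >= 0): OK
Complementary slackness (lambda_i * g_i(x) = 0 for all i): OK

Verdict: the first failing condition is primal_feasibility -> primal.

primal


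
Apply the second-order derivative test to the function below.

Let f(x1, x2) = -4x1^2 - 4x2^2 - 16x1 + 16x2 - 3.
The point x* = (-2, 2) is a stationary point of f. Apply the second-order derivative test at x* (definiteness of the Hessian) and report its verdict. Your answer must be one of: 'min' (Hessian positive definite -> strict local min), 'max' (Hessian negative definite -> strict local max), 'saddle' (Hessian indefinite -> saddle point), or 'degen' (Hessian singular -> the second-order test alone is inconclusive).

Compute the Hessian H = grad^2 f:
  H = [[-8, 0], [0, -8]]
Verify stationarity: grad f(x*) = H x* + g = (0, 0).
Eigenvalues of H: -8, -8.
Both eigenvalues < 0, so H is negative definite -> x* is a strict local max.

max


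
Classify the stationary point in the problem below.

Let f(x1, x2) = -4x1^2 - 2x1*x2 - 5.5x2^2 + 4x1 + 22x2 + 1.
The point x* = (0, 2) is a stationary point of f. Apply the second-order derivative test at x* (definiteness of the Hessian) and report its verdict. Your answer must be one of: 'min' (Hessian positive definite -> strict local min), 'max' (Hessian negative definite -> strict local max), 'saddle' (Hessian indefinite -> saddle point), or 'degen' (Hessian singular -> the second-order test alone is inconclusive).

Compute the Hessian H = grad^2 f:
  H = [[-8, -2], [-2, -11]]
Verify stationarity: grad f(x*) = H x* + g = (0, 0).
Eigenvalues of H: -12, -7.
Both eigenvalues < 0, so H is negative definite -> x* is a strict local max.

max


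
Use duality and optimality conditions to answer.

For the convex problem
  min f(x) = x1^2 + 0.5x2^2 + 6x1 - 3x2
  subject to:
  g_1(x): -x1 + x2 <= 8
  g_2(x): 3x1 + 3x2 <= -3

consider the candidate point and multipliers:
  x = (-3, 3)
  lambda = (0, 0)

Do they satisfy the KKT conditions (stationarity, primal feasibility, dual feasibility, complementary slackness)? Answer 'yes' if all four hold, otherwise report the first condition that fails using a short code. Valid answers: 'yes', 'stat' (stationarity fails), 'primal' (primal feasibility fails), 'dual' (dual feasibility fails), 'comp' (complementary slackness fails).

Gradient of f: grad f(x) = Q x + c = (0, 0)
Constraint values g_i(x) = a_i^T x - b_i:
  g_1((-3, 3)) = -2
  g_2((-3, 3)) = 3
Stationarity residual: grad f(x) + sum_i lambda_i a_i = (0, 0)
  -> stationarity OK
Primal feasibility (all g_i <= 0): FAILS
Dual feasibility (all lambda_i >= 0): OK
Complementary slackness (lambda_i * g_i(x) = 0 for all i): OK

Verdict: the first failing condition is primal_feasibility -> primal.

primal


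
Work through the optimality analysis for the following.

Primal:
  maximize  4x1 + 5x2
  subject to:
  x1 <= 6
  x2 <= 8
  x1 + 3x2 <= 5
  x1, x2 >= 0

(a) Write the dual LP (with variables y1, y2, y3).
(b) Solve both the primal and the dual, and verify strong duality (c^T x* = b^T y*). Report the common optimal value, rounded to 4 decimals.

The standard primal-dual pair for 'max c^T x s.t. A x <= b, x >= 0' is:
  Dual:  min b^T y  s.t.  A^T y >= c,  y >= 0.

So the dual LP is:
  minimize  6y1 + 8y2 + 5y3
  subject to:
    y1 + y3 >= 4
    y2 + 3y3 >= 5
    y1, y2, y3 >= 0

Solving the primal: x* = (5, 0).
  primal value c^T x* = 20.
Solving the dual: y* = (0, 0, 4).
  dual value b^T y* = 20.
Strong duality: c^T x* = b^T y*. Confirmed.

20


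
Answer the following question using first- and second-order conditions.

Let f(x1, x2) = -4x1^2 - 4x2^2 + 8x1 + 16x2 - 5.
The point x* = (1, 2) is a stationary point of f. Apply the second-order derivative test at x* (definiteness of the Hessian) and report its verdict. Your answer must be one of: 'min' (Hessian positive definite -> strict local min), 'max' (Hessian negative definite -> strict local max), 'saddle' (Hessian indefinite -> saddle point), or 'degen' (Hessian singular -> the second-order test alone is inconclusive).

Compute the Hessian H = grad^2 f:
  H = [[-8, 0], [0, -8]]
Verify stationarity: grad f(x*) = H x* + g = (0, 0).
Eigenvalues of H: -8, -8.
Both eigenvalues < 0, so H is negative definite -> x* is a strict local max.

max


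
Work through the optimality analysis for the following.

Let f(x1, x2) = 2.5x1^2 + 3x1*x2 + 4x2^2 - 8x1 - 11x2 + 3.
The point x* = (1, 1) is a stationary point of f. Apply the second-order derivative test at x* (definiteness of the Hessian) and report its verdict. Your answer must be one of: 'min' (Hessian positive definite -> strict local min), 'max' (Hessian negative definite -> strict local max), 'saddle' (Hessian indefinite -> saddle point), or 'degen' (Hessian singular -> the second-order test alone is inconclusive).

Compute the Hessian H = grad^2 f:
  H = [[5, 3], [3, 8]]
Verify stationarity: grad f(x*) = H x* + g = (0, 0).
Eigenvalues of H: 3.1459, 9.8541.
Both eigenvalues > 0, so H is positive definite -> x* is a strict local min.

min


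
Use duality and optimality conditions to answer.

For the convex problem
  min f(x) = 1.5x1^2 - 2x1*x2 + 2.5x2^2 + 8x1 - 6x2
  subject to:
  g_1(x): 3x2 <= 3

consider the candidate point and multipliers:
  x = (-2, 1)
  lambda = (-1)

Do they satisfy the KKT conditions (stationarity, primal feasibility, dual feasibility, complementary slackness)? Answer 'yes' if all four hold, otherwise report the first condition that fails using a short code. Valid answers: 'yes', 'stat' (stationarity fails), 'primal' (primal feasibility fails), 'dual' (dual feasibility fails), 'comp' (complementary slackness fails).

Gradient of f: grad f(x) = Q x + c = (0, 3)
Constraint values g_i(x) = a_i^T x - b_i:
  g_1((-2, 1)) = 0
Stationarity residual: grad f(x) + sum_i lambda_i a_i = (0, 0)
  -> stationarity OK
Primal feasibility (all g_i <= 0): OK
Dual feasibility (all lambda_i >= 0): FAILS
Complementary slackness (lambda_i * g_i(x) = 0 for all i): OK

Verdict: the first failing condition is dual_feasibility -> dual.

dual


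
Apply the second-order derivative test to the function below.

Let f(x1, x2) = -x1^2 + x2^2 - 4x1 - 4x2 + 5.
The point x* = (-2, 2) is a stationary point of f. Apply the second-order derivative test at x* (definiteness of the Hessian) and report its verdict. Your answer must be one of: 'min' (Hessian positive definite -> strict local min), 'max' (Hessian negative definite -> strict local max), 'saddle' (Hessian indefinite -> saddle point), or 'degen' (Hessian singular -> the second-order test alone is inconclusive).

Compute the Hessian H = grad^2 f:
  H = [[-2, 0], [0, 2]]
Verify stationarity: grad f(x*) = H x* + g = (0, 0).
Eigenvalues of H: -2, 2.
Eigenvalues have mixed signs, so H is indefinite -> x* is a saddle point.

saddle


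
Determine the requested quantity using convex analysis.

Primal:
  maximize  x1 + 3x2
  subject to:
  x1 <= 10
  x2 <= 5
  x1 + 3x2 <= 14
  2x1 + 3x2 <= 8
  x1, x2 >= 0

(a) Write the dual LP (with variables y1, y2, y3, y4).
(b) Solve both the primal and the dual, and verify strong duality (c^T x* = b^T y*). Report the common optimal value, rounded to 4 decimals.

The standard primal-dual pair for 'max c^T x s.t. A x <= b, x >= 0' is:
  Dual:  min b^T y  s.t.  A^T y >= c,  y >= 0.

So the dual LP is:
  minimize  10y1 + 5y2 + 14y3 + 8y4
  subject to:
    y1 + y3 + 2y4 >= 1
    y2 + 3y3 + 3y4 >= 3
    y1, y2, y3, y4 >= 0

Solving the primal: x* = (0, 2.6667).
  primal value c^T x* = 8.
Solving the dual: y* = (0, 0, 0, 1).
  dual value b^T y* = 8.
Strong duality: c^T x* = b^T y*. Confirmed.

8


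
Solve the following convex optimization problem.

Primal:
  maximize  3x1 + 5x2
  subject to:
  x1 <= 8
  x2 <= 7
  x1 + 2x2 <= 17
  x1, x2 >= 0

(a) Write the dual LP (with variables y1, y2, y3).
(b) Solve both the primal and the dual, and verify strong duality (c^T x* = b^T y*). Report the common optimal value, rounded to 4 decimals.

The standard primal-dual pair for 'max c^T x s.t. A x <= b, x >= 0' is:
  Dual:  min b^T y  s.t.  A^T y >= c,  y >= 0.

So the dual LP is:
  minimize  8y1 + 7y2 + 17y3
  subject to:
    y1 + y3 >= 3
    y2 + 2y3 >= 5
    y1, y2, y3 >= 0

Solving the primal: x* = (8, 4.5).
  primal value c^T x* = 46.5.
Solving the dual: y* = (0.5, 0, 2.5).
  dual value b^T y* = 46.5.
Strong duality: c^T x* = b^T y*. Confirmed.

46.5


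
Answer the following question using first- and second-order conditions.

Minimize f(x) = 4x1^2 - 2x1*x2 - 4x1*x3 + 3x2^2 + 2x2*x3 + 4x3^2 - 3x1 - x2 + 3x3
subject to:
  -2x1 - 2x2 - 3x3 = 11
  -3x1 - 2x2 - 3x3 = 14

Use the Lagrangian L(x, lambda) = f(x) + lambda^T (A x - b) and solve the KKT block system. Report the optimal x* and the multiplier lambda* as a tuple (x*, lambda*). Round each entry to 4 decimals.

Form the Lagrangian:
  L(x, lambda) = (1/2) x^T Q x + c^T x + lambda^T (A x - b)
Stationarity (grad_x L = 0): Q x + c + A^T lambda = 0.
Primal feasibility: A x = b.

This gives the KKT block system:
  [ Q   A^T ] [ x     ]   [-c ]
  [ A    0  ] [ lambda ] = [ b ]

Solving the linear system:
  x*      = (-3, -0.0806, -1.6129)
  lambda* = (22.3226, -21.6774)
  f(x*)   = 31.0887

x* = (-3, -0.0806, -1.6129), lambda* = (22.3226, -21.6774)


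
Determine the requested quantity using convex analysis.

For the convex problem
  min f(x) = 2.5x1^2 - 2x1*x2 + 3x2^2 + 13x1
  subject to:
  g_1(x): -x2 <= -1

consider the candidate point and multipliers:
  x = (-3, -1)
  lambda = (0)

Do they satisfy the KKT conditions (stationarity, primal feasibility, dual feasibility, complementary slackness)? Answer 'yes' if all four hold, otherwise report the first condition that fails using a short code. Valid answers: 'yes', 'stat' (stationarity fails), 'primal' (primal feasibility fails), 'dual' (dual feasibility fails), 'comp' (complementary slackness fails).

Gradient of f: grad f(x) = Q x + c = (0, 0)
Constraint values g_i(x) = a_i^T x - b_i:
  g_1((-3, -1)) = 2
Stationarity residual: grad f(x) + sum_i lambda_i a_i = (0, 0)
  -> stationarity OK
Primal feasibility (all g_i <= 0): FAILS
Dual feasibility (all lambda_i >= 0): OK
Complementary slackness (lambda_i * g_i(x) = 0 for all i): OK

Verdict: the first failing condition is primal_feasibility -> primal.

primal


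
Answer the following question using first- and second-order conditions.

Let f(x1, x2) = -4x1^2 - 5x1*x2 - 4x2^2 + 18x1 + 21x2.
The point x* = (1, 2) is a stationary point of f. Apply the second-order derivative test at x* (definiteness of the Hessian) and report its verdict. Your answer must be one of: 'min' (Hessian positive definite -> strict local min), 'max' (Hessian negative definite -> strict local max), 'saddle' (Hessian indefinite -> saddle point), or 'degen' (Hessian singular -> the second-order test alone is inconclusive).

Compute the Hessian H = grad^2 f:
  H = [[-8, -5], [-5, -8]]
Verify stationarity: grad f(x*) = H x* + g = (0, 0).
Eigenvalues of H: -13, -3.
Both eigenvalues < 0, so H is negative definite -> x* is a strict local max.

max


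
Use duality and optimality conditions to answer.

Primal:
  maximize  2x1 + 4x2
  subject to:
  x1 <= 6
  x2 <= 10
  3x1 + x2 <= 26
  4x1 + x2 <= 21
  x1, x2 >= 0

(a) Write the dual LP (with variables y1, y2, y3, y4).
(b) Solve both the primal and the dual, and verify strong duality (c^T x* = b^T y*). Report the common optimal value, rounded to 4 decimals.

The standard primal-dual pair for 'max c^T x s.t. A x <= b, x >= 0' is:
  Dual:  min b^T y  s.t.  A^T y >= c,  y >= 0.

So the dual LP is:
  minimize  6y1 + 10y2 + 26y3 + 21y4
  subject to:
    y1 + 3y3 + 4y4 >= 2
    y2 + y3 + y4 >= 4
    y1, y2, y3, y4 >= 0

Solving the primal: x* = (2.75, 10).
  primal value c^T x* = 45.5.
Solving the dual: y* = (0, 3.5, 0, 0.5).
  dual value b^T y* = 45.5.
Strong duality: c^T x* = b^T y*. Confirmed.

45.5


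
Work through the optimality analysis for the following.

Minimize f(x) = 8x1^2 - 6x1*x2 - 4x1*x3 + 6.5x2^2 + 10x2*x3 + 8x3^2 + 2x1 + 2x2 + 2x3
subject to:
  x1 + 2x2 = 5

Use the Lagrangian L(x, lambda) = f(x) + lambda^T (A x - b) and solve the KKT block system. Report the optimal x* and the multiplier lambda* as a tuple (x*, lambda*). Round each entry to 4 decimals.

Form the Lagrangian:
  L(x, lambda) = (1/2) x^T Q x + c^T x + lambda^T (A x - b)
Stationarity (grad_x L = 0): Q x + c + A^T lambda = 0.
Primal feasibility: A x = b.

This gives the KKT block system:
  [ Q   A^T ] [ x     ]   [-c ]
  [ A    0  ] [ lambda ] = [ b ]

Solving the linear system:
  x*      = (0.7461, 2.1269, -1.2678)
  lambda* = (-6.2477)
  f(x*)   = 17.2245

x* = (0.7461, 2.1269, -1.2678), lambda* = (-6.2477)


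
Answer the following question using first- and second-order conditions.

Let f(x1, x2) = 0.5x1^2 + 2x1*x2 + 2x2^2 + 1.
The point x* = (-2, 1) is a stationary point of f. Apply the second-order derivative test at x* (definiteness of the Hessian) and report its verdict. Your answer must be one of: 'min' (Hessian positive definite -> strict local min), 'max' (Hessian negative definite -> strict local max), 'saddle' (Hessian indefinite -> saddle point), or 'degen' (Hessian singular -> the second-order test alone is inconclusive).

Compute the Hessian H = grad^2 f:
  H = [[1, 2], [2, 4]]
Verify stationarity: grad f(x*) = H x* + g = (0, 0).
Eigenvalues of H: 0, 5.
H has a zero eigenvalue (singular; positive semidefinite but not definite), so H is neither positive definite, negative definite, nor indefinite. The second-order test alone is inconclusive -> degen.
(Indeed, f is constant along the null direction of H through x*, so x* is not a strict local extremum.)

degen


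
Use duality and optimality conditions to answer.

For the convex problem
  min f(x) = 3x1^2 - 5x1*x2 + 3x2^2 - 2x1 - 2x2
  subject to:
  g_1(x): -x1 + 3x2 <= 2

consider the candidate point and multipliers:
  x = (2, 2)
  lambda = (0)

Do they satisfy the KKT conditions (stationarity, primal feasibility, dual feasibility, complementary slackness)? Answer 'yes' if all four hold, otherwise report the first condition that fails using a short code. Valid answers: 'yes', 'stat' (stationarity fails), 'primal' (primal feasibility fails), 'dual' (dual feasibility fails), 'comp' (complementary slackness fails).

Gradient of f: grad f(x) = Q x + c = (0, 0)
Constraint values g_i(x) = a_i^T x - b_i:
  g_1((2, 2)) = 2
Stationarity residual: grad f(x) + sum_i lambda_i a_i = (0, 0)
  -> stationarity OK
Primal feasibility (all g_i <= 0): FAILS
Dual feasibility (all lambda_i >= 0): OK
Complementary slackness (lambda_i * g_i(x) = 0 for all i): OK

Verdict: the first failing condition is primal_feasibility -> primal.

primal
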